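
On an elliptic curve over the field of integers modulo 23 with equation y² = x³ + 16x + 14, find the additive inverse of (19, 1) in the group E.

-(19, 1) = (19, -1 mod 23) = (19, 22).

(19, 22)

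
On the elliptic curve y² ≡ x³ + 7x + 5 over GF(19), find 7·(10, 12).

(10, 12)

Write Q = (10, 12).
Repeated addition: build up to 7Q.
2Q: tangent at (10, 12): λ = (3·10² + 7)/(2·12) ≡ 3/5. 5⁻¹ ≡ 4 (mod 19), so λ ≡ 3·4 ≡ 12.
  x = λ² - 10 - 10 = 144 - 20 ≡ 10; y = λ·(10 - 10) - 12 ≡ 7. → (10, 7)
3Q: (10, 7) + (10, 12): same x and y₁ ≡ -y₂, so the sum is ∞.
4Q: ∞ + (10, 12) = (10, 12) (identity).
5Q: tangent at (10, 12): λ = (3·10² + 7)/(2·12) ≡ 3/5. 5⁻¹ ≡ 4 (mod 19), so λ ≡ 3·4 ≡ 12.
  x = λ² - 10 - 10 = 144 - 20 ≡ 10; y = λ·(10 - 10) - 12 ≡ 7. → (10, 7)
6Q: (10, 7) + (10, 12): same x and y₁ ≡ -y₂, so the sum is ∞.
7Q: ∞ + (10, 12) = (10, 12) (identity).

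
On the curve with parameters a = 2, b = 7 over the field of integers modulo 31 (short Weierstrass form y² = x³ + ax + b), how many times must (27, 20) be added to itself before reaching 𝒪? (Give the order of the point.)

3

2P: tangent at (27, 20): λ = (3·27² + 2)/(2·20) ≡ 19/9. 9⁻¹ ≡ 7 (mod 31) since 9·7 = 63 ≡ 1, so λ ≡ 19·7 ≡ 9.
  x = λ² - 27 - 27 = 81 - 54 ≡ 27; y = λ·(27 - 27) - 20 ≡ 11. → (27, 11)
3P: (27, 11) + (27, 20): same x and y₁ ≡ -y₂, so the sum is 𝒪.
3P = 𝒪, so the order is 3.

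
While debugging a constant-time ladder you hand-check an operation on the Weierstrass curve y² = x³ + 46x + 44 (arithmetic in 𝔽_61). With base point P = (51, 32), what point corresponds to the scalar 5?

Repeated addition: build up to 5P.
2P: tangent at (51, 32): λ = (3·51² + 46)/(2·32) ≡ 41/3. 3⁻¹ ≡ 41 (mod 61), so λ ≡ 41·41 ≡ 34.
  x = λ² - 51 - 51 = 1156 - 102 ≡ 17; y = λ·(51 - 17) - 32 ≡ 26. → (17, 26)
3P: (17, 26) + (51, 32). λ = (32 - 26)/(51 - 17) ≡ 6/34 mod 61. 34⁻¹ ≡ 9 (mod 61) since 34·9 = 306 ≡ 1, so λ ≡ 54.
  x = λ² - 17 - 51 = 2916 - 68 ≡ 42; y = λ·(17 - 42) - 26 ≡ 27. → (42, 27)
4P: (42, 27) + (51, 32). λ = (32 - 27)/(51 - 42) ≡ 5/9 mod 61. 9⁻¹ ≡ 34 (mod 61), so λ ≡ 48.
  x = λ² - 42 - 51 = 2304 - 93 ≡ 15; y = λ·(42 - 15) - 27 ≡ 49. → (15, 49)
5P: (15, 49) + (51, 32). λ = (32 - 49)/(51 - 15) ≡ 44/36 mod 61. 36⁻¹ ≡ 39 (mod 61), so λ ≡ 8.
  x = λ² - 15 - 51 = 64 - 66 ≡ 59; y = λ·(15 - 59) - 49 ≡ 26. → (59, 26)

(59, 26)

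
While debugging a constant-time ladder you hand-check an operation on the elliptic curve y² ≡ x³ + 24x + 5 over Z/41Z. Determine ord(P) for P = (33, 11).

2P: tangent at (33, 11): λ = (3·33² + 24)/(2·11) ≡ 11/22. 22⁻¹ ≡ 28 (mod 41), so λ ≡ 11·28 ≡ 21.
  x = λ² - 33 - 33 = 441 - 66 ≡ 6; y = λ·(33 - 6) - 11 ≡ 23. → (6, 23)
3P: (6, 23) + (33, 11). λ = (11 - 23)/(33 - 6) ≡ 29/27 mod 41. 27⁻¹ ≡ 38 (mod 41), so λ ≡ 36.
  x = λ² - 6 - 33 = 1296 - 39 ≡ 27; y = λ·(6 - 27) - 23 ≡ 0. → (27, 0)
4P: (27, 0) + (33, 11). λ = (11 - 0)/(33 - 27) ≡ 11/6 mod 41. 6⁻¹ ≡ 7 (mod 41) since 6·7 = 42 ≡ 1, so λ ≡ 36.
  x = λ² - 27 - 33 = 1296 - 60 ≡ 6; y = λ·(27 - 6) - 0 ≡ 18. → (6, 18)
5P: (6, 18) + (33, 11). λ = (11 - 18)/(33 - 6) ≡ 34/27 mod 41. 27⁻¹ ≡ 38 (mod 41) since 27·38 = 1026 ≡ 1, so λ ≡ 21.
  x = λ² - 6 - 33 = 441 - 39 ≡ 33; y = λ·(6 - 33) - 18 ≡ 30. → (33, 30)
6P: (33, 30) + (33, 11): same x and y₁ ≡ -y₂, so the sum is ∞.
6P = ∞, so the order is 6.

6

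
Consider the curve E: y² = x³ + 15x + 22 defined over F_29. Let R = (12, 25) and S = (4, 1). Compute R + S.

(12, 25) + (4, 1). λ = (1 - 25)/(4 - 12) ≡ 5/21 mod 29. 21⁻¹ ≡ 18 (mod 29) since 21·18 = 378 ≡ 1, so λ ≡ 3.
  x = λ² - 12 - 4 = 9 - 16 ≡ 22; y = λ·(12 - 22) - 25 ≡ 3. → (22, 3)

(22, 3)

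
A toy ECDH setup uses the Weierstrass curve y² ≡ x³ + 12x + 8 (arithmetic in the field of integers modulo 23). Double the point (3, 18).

tangent at (3, 18): λ = (3·3² + 12)/(2·18) ≡ 16/13. 13⁻¹ ≡ 16 (mod 23) since 13·16 = 208 ≡ 1, so λ ≡ 16·16 ≡ 3.
  x = λ² - 3 - 3 = 9 - 6 ≡ 3; y = λ·(3 - 3) - 18 ≡ 5. → (3, 5)

(3, 5)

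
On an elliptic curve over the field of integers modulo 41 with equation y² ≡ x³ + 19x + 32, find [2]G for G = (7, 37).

(4, 34)

tangent at (7, 37): λ = (3·7² + 19)/(2·37) ≡ 2/33. 33⁻¹ ≡ 5 (mod 41) since 33·5 = 165 ≡ 1, so λ ≡ 2·5 ≡ 10.
  x = λ² - 7 - 7 = 100 - 14 ≡ 4; y = λ·(7 - 4) - 37 ≡ 34. → (4, 34)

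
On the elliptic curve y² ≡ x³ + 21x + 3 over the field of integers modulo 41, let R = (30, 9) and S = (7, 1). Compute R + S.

(29, 27)

(30, 9) + (7, 1). λ = (1 - 9)/(7 - 30) ≡ 33/18 mod 41. 18⁻¹ ≡ 16 (mod 41) since 18·16 = 288 ≡ 1, so λ ≡ 36.
  x = λ² - 30 - 7 = 1296 - 37 ≡ 29; y = λ·(30 - 29) - 9 ≡ 27. → (29, 27)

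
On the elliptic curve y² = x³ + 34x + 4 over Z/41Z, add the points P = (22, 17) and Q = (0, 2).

(37, 38)

(22, 17) + (0, 2). λ = (2 - 17)/(0 - 22) ≡ 26/19 mod 41. 19⁻¹ ≡ 13 (mod 41), so λ ≡ 10.
  x = λ² - 22 - 0 = 100 - 22 ≡ 37; y = λ·(22 - 37) - 17 ≡ 38. → (37, 38)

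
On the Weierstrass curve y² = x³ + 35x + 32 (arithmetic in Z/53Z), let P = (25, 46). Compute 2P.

tangent at (25, 46): λ = (3·25² + 35)/(2·46) ≡ 2/39. 39⁻¹ ≡ 34 (mod 53), so λ ≡ 2·34 ≡ 15.
  x = λ² - 25 - 25 = 225 - 50 ≡ 16; y = λ·(25 - 16) - 46 ≡ 36. → (16, 36)

(16, 36)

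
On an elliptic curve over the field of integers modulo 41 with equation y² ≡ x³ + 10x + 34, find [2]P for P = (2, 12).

tangent at (2, 12): λ = (3·2² + 10)/(2·12) ≡ 22/24. 24⁻¹ ≡ 12 (mod 41) since 24·12 = 288 ≡ 1, so λ ≡ 22·12 ≡ 18.
  x = λ² - 2 - 2 = 324 - 4 ≡ 33; y = λ·(2 - 33) - 12 ≡ 4. → (33, 4)

(33, 4)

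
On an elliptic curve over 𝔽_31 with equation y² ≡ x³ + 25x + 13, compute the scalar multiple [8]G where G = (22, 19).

(7, 29)

Repeated addition: build up to 8G.
2G: tangent at (22, 19): λ = (3·22² + 25)/(2·19) ≡ 20/7. 7⁻¹ ≡ 9 (mod 31) since 7·9 = 63 ≡ 1, so λ ≡ 20·9 ≡ 25.
  x = λ² - 22 - 22 = 625 - 44 ≡ 23; y = λ·(22 - 23) - 19 ≡ 18. → (23, 18)
3G: (23, 18) + (22, 19). λ = (19 - 18)/(22 - 23) ≡ 1/30 mod 31. 30⁻¹ ≡ 30 (mod 31) since 30·30 = 900 ≡ 1, so λ ≡ 30.
  x = λ² - 23 - 22 = 900 - 45 ≡ 18; y = λ·(23 - 18) - 18 ≡ 8. → (18, 8)
4G: (18, 8) + (22, 19). λ = (19 - 8)/(22 - 18) ≡ 11/4 mod 31. 4⁻¹ ≡ 8 (mod 31), so λ ≡ 26.
  x = λ² - 18 - 22 = 676 - 40 ≡ 16; y = λ·(18 - 16) - 8 ≡ 13. → (16, 13)
5G: (16, 13) + (22, 19). λ = (19 - 13)/(22 - 16) ≡ 6/6 mod 31. 6⁻¹ ≡ 26 (mod 31) since 6·26 = 156 ≡ 1, so λ ≡ 1.
  x = λ² - 16 - 22 = 1 - 38 ≡ 25; y = λ·(16 - 25) - 13 ≡ 9. → (25, 9)
6G: (25, 9) + (22, 19). λ = (19 - 9)/(22 - 25) ≡ 10/28 mod 31. 28⁻¹ ≡ 10 (mod 31) since 28·10 = 280 ≡ 1, so λ ≡ 7.
  x = λ² - 25 - 22 = 49 - 47 ≡ 2; y = λ·(25 - 2) - 9 ≡ 28. → (2, 28)
7G: (2, 28) + (22, 19). λ = (19 - 28)/(22 - 2) ≡ 22/20 mod 31. 20⁻¹ ≡ 14 (mod 31) since 20·14 = 280 ≡ 1, so λ ≡ 29.
  x = λ² - 2 - 22 = 841 - 24 ≡ 11; y = λ·(2 - 11) - 28 ≡ 21. → (11, 21)
8G: (11, 21) + (22, 19). λ = (19 - 21)/(22 - 11) ≡ 29/11 mod 31. 11⁻¹ ≡ 17 (mod 31), so λ ≡ 28.
  x = λ² - 11 - 22 = 784 - 33 ≡ 7; y = λ·(11 - 7) - 21 ≡ 29. → (7, 29)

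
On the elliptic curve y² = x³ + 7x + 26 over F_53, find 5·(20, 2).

Write Q = (20, 2).
Double-and-add on 5 = (101)₂. Start with Q = (20, 2) for the leading 1-bit.
double: tangent at (20, 2): λ = (3·20² + 7)/(2·2) ≡ 41/4. 4⁻¹ ≡ 40 (mod 53), so λ ≡ 41·40 ≡ 50.
  x = λ² - 20 - 20 = 2500 - 40 ≡ 22; y = λ·(20 - 22) - 2 ≡ 4. → (22, 4)
double: tangent at (22, 4): λ = (3·22² + 7)/(2·4) ≡ 28/8. 8⁻¹ ≡ 20 (mod 53) since 8·20 = 160 ≡ 1, so λ ≡ 28·20 ≡ 30.
  x = λ² - 22 - 22 = 900 - 44 ≡ 8; y = λ·(22 - 8) - 4 ≡ 45. → (8, 45)
add Q: (8, 45) + (20, 2). λ = (2 - 45)/(20 - 8) ≡ 10/12 mod 53. 12⁻¹ ≡ 31 (mod 53) since 12·31 = 372 ≡ 1, so λ ≡ 45.
  x = λ² - 8 - 20 = 2025 - 28 ≡ 36; y = λ·(8 - 36) - 45 ≡ 20. → (36, 20)

(36, 20)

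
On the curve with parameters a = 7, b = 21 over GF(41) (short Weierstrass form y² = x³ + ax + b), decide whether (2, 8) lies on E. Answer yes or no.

y² = 8² ≡ 23; x³ + 7x + 21 = 43 ≡ 2 (mod 41). 23 ≠ 2.

no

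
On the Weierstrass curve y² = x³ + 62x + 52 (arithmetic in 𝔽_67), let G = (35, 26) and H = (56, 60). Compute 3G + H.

First 3G:
Repeated addition: build up to 3G.
2G: tangent at (35, 26): λ = (3·35² + 62)/(2·26) ≡ 52/52. 52⁻¹ ≡ 58 (mod 67), so λ ≡ 52·58 ≡ 1.
  x = λ² - 35 - 35 = 1 - 70 ≡ 65; y = λ·(35 - 65) - 26 ≡ 11. → (65, 11)
3G: (65, 11) + (35, 26). λ = (26 - 11)/(35 - 65) ≡ 15/37 mod 67. 37⁻¹ ≡ 29 (mod 67), so λ ≡ 33.
  x = λ² - 65 - 35 = 1089 - 100 ≡ 51; y = λ·(65 - 51) - 11 ≡ 49. → (51, 49)
3G = (51, 49).
Finally 3G + H:
(51, 49) + (56, 60). λ = (60 - 49)/(56 - 51) ≡ 11/5 mod 67. 5⁻¹ ≡ 27 (mod 67), so λ ≡ 29.
  x = λ² - 51 - 56 = 841 - 107 ≡ 64; y = λ·(51 - 64) - 49 ≡ 43. → (64, 43)

(64, 43)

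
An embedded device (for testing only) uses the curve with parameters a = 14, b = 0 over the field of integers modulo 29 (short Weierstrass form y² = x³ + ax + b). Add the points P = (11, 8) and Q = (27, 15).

(11, 8) + (27, 15). λ = (15 - 8)/(27 - 11) ≡ 7/16 mod 29. 16⁻¹ ≡ 20 (mod 29), so λ ≡ 24.
  x = λ² - 11 - 27 = 576 - 38 ≡ 16; y = λ·(11 - 16) - 8 ≡ 17. → (16, 17)

(16, 17)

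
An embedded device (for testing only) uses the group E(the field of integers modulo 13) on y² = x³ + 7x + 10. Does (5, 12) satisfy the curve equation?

y² = 12² ≡ 1; x³ + 7x + 10 = 170 ≡ 1 (mod 13). 1 = 1.

yes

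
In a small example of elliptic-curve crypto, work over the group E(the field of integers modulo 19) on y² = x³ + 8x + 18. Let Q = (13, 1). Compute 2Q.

tangent at (13, 1): λ = (3·13² + 8)/(2·1) ≡ 2/2. 2⁻¹ ≡ 10 (mod 19), so λ ≡ 2·10 ≡ 1.
  x = λ² - 13 - 13 = 1 - 26 ≡ 13; y = λ·(13 - 13) - 1 ≡ 18. → (13, 18)

(13, 18)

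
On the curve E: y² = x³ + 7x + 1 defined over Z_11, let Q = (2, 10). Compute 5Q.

O

Repeated addition: build up to 5Q.
2Q: tangent at (2, 10): λ = (3·2² + 7)/(2·10) ≡ 8/9. 9⁻¹ ≡ 5 (mod 11), so λ ≡ 8·5 ≡ 7.
  x = λ² - 2 - 2 = 49 - 4 ≡ 1; y = λ·(2 - 1) - 10 ≡ 8. → (1, 8)
3Q: (1, 8) + (2, 10). λ = (10 - 8)/(2 - 1) ≡ 2/1 mod 11. 1⁻¹ ≡ 1 (mod 11) since 1·1 = 1 ≡ 1, so λ ≡ 2.
  x = λ² - 1 - 2 = 4 - 3 ≡ 1; y = λ·(1 - 1) - 8 ≡ 3. → (1, 3)
4Q: (1, 3) + (2, 10). λ = (10 - 3)/(2 - 1) ≡ 7/1 mod 11. 1⁻¹ ≡ 1 (mod 11), so λ ≡ 7.
  x = λ² - 1 - 2 = 49 - 3 ≡ 2; y = λ·(1 - 2) - 3 ≡ 1. → (2, 1)
5Q: (2, 1) + (2, 10): same x and y₁ ≡ -y₂, so the sum is O.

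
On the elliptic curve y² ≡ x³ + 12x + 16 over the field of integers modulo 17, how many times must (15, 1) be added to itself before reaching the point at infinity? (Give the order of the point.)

2P: tangent at (15, 1): λ = (3·15² + 12)/(2·1) ≡ 7/2. 2⁻¹ ≡ 9 (mod 17), so λ ≡ 7·9 ≡ 12.
  x = λ² - 15 - 15 = 144 - 30 ≡ 12; y = λ·(15 - 12) - 1 ≡ 1. → (12, 1)
3P: (12, 1) + (15, 1). λ = (1 - 1)/(15 - 12) ≡ 0/3 mod 17. 3⁻¹ ≡ 6 (mod 17) since 3·6 = 18 ≡ 1, so λ ≡ 0.
  x = λ² - 12 - 15 = 0 - 27 ≡ 7; y = λ·(12 - 7) - 1 ≡ 16. → (7, 16)
4P: (7, 16) + (15, 1). λ = (1 - 16)/(15 - 7) ≡ 2/8 mod 17. 8⁻¹ ≡ 15 (mod 17), so λ ≡ 13.
  x = λ² - 7 - 15 = 169 - 22 ≡ 11; y = λ·(7 - 11) - 16 ≡ 0. → (11, 0)
5P: (11, 0) + (15, 1). λ = (1 - 0)/(15 - 11) ≡ 1/4 mod 17. 4⁻¹ ≡ 13 (mod 17), so λ ≡ 13.
  x = λ² - 11 - 15 = 169 - 26 ≡ 7; y = λ·(11 - 7) - 0 ≡ 1. → (7, 1)
6P: (7, 1) + (15, 1). λ = (1 - 1)/(15 - 7) ≡ 0/8 mod 17. 8⁻¹ ≡ 15 (mod 17), so λ ≡ 0.
  x = λ² - 7 - 15 = 0 - 22 ≡ 12; y = λ·(7 - 12) - 1 ≡ 16. → (12, 16)
7P: (12, 16) + (15, 1). λ = (1 - 16)/(15 - 12) ≡ 2/3 mod 17. 3⁻¹ ≡ 6 (mod 17) since 3·6 = 18 ≡ 1, so λ ≡ 12.
  x = λ² - 12 - 15 = 144 - 27 ≡ 15; y = λ·(12 - 15) - 16 ≡ 16. → (15, 16)
8P: (15, 16) + (15, 1): same x and y₁ ≡ -y₂, so the sum is the point at infinity.
8P = the point at infinity, so the order is 8.

8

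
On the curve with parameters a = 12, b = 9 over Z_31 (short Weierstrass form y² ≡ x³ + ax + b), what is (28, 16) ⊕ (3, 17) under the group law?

(28, 16) + (3, 17). λ = (17 - 16)/(3 - 28) ≡ 1/6 mod 31. 6⁻¹ ≡ 26 (mod 31) since 6·26 = 156 ≡ 1, so λ ≡ 26.
  x = λ² - 28 - 3 = 676 - 31 ≡ 25; y = λ·(28 - 25) - 16 ≡ 0. → (25, 0)

(25, 0)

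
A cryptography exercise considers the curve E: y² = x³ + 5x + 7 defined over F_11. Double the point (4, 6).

tangent at (4, 6): λ = (3·4² + 5)/(2·6) ≡ 9/1. 1⁻¹ ≡ 1 (mod 11) since 1·1 = 1 ≡ 1, so λ ≡ 9·1 ≡ 9.
  x = λ² - 4 - 4 = 81 - 8 ≡ 7; y = λ·(4 - 7) - 6 ≡ 0. → (7, 0)

(7, 0)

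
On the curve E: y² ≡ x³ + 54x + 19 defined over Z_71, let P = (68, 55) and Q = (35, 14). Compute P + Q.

(68, 55) + (35, 14). λ = (14 - 55)/(35 - 68) ≡ 30/38 mod 71. 38⁻¹ ≡ 43 (mod 71), so λ ≡ 12.
  x = λ² - 68 - 35 = 144 - 103 ≡ 41; y = λ·(68 - 41) - 55 ≡ 56. → (41, 56)

(41, 56)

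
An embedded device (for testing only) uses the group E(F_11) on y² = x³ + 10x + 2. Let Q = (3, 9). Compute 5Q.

(5, 10)

Repeated addition: build up to 5Q.
2Q: tangent at (3, 9): λ = (3·3² + 10)/(2·9) ≡ 4/7. 7⁻¹ ≡ 8 (mod 11) since 7·8 = 56 ≡ 1, so λ ≡ 4·8 ≡ 10.
  x = λ² - 3 - 3 = 100 - 6 ≡ 6; y = λ·(3 - 6) - 9 ≡ 5. → (6, 5)
3Q: (6, 5) + (3, 9). λ = (9 - 5)/(3 - 6) ≡ 4/8 mod 11. 8⁻¹ ≡ 7 (mod 11), so λ ≡ 6.
  x = λ² - 6 - 3 = 36 - 9 ≡ 5; y = λ·(6 - 5) - 5 ≡ 1. → (5, 1)
4Q: (5, 1) + (3, 9). λ = (9 - 1)/(3 - 5) ≡ 8/9 mod 11. 9⁻¹ ≡ 5 (mod 11) since 9·5 = 45 ≡ 1, so λ ≡ 7.
  x = λ² - 5 - 3 = 49 - 8 ≡ 8; y = λ·(5 - 8) - 1 ≡ 0. → (8, 0)
5Q: (8, 0) + (3, 9). λ = (9 - 0)/(3 - 8) ≡ 9/6 mod 11. 6⁻¹ ≡ 2 (mod 11), so λ ≡ 7.
  x = λ² - 8 - 3 = 49 - 11 ≡ 5; y = λ·(8 - 5) - 0 ≡ 10. → (5, 10)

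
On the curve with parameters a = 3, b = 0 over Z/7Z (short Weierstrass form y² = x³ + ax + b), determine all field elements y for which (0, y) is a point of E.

0

x³ + 3x + 0 = 0 ≡ 0 (mod 7).
Only y = 0 satisfies y² ≡ 0.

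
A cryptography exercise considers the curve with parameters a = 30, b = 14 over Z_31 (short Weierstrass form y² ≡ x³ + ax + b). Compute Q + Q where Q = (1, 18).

tangent at (1, 18): λ = (3·1² + 30)/(2·18) ≡ 2/5. 5⁻¹ ≡ 25 (mod 31), so λ ≡ 2·25 ≡ 19.
  x = λ² - 1 - 1 = 361 - 2 ≡ 18; y = λ·(1 - 18) - 18 ≡ 0. → (18, 0)

(18, 0)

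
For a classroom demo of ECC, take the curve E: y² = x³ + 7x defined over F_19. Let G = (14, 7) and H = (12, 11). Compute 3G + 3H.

First 3G:
Repeated addition: build up to 3G.
2G: tangent at (14, 7): λ = (3·14² + 7)/(2·7) ≡ 6/14. 14⁻¹ ≡ 15 (mod 19) since 14·15 = 210 ≡ 1, so λ ≡ 6·15 ≡ 14.
  x = λ² - 14 - 14 = 196 - 28 ≡ 16; y = λ·(14 - 16) - 7 ≡ 3. → (16, 3)
3G: (16, 3) + (14, 7). λ = (7 - 3)/(14 - 16) ≡ 4/17 mod 19. 17⁻¹ ≡ 9 (mod 19), so λ ≡ 17.
  x = λ² - 16 - 14 = 289 - 30 ≡ 12; y = λ·(16 - 12) - 3 ≡ 8. → (12, 8)
3G = (12, 8).
Next 3H:
Repeated addition: build up to 3H.
2H: tangent at (12, 11): λ = (3·12² + 7)/(2·11) ≡ 2/3. 3⁻¹ ≡ 13 (mod 19) since 3·13 = 39 ≡ 1, so λ ≡ 2·13 ≡ 7.
  x = λ² - 12 - 12 = 49 - 24 ≡ 6; y = λ·(12 - 6) - 11 ≡ 12. → (6, 12)
3H: (6, 12) + (12, 11). λ = (11 - 12)/(12 - 6) ≡ 18/6 mod 19. 6⁻¹ ≡ 16 (mod 19) since 6·16 = 96 ≡ 1, so λ ≡ 3.
  x = λ² - 6 - 12 = 9 - 18 ≡ 10; y = λ·(6 - 10) - 12 ≡ 14. → (10, 14)
3H = (10, 14).
Finally 3G + 3H:
(12, 8) + (10, 14). λ = (14 - 8)/(10 - 12) ≡ 6/17 mod 19. 17⁻¹ ≡ 9 (mod 19), so λ ≡ 16.
  x = λ² - 12 - 10 = 256 - 22 ≡ 6; y = λ·(12 - 6) - 8 ≡ 12. → (6, 12)

(6, 12)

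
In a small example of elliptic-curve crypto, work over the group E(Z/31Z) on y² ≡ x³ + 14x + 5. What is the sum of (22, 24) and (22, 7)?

The two points share x = 22 and their y-coordinates satisfy 24 + 7 ≡ 0 (mod 31), so they are inverses. Their sum is the point at infinity.

O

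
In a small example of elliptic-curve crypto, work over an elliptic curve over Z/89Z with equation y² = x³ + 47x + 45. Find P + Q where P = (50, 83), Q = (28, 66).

(7, 19)

(50, 83) + (28, 66). λ = (66 - 83)/(28 - 50) ≡ 72/67 mod 89. 67⁻¹ ≡ 4 (mod 89) since 67·4 = 268 ≡ 1, so λ ≡ 21.
  x = λ² - 50 - 28 = 441 - 78 ≡ 7; y = λ·(50 - 7) - 83 ≡ 19. → (7, 19)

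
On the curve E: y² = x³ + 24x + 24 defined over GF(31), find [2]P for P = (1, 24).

(12, 26)

tangent at (1, 24): λ = (3·1² + 24)/(2·24) ≡ 27/17. 17⁻¹ ≡ 11 (mod 31), so λ ≡ 27·11 ≡ 18.
  x = λ² - 1 - 1 = 324 - 2 ≡ 12; y = λ·(1 - 12) - 24 ≡ 26. → (12, 26)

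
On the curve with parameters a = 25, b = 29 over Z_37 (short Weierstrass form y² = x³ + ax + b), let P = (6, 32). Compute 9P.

Double-and-add on 9 = (1001)₂. Start with P = (6, 32) for the leading 1-bit.
double: tangent at (6, 32): λ = (3·6² + 25)/(2·32) ≡ 22/27. 27⁻¹ ≡ 11 (mod 37) since 27·11 = 297 ≡ 1, so λ ≡ 22·11 ≡ 20.
  x = λ² - 6 - 6 = 400 - 12 ≡ 18; y = λ·(6 - 18) - 32 ≡ 24. → (18, 24)
double: tangent at (18, 24): λ = (3·18² + 25)/(2·24) ≡ 35/11. 11⁻¹ ≡ 27 (mod 37), so λ ≡ 35·27 ≡ 20.
  x = λ² - 18 - 18 = 400 - 36 ≡ 31; y = λ·(18 - 31) - 24 ≡ 12. → (31, 12)
double: tangent at (31, 12): λ = (3·31² + 25)/(2·12) ≡ 22/24. 24⁻¹ ≡ 17 (mod 37) since 24·17 = 408 ≡ 1, so λ ≡ 22·17 ≡ 4.
  x = λ² - 31 - 31 = 16 - 62 ≡ 28; y = λ·(31 - 28) - 12 ≡ 0. → (28, 0)
add P: (28, 0) + (6, 32). λ = (32 - 0)/(6 - 28) ≡ 32/15 mod 37. 15⁻¹ ≡ 5 (mod 37) since 15·5 = 75 ≡ 1, so λ ≡ 12.
  x = λ² - 28 - 6 = 144 - 34 ≡ 36; y = λ·(28 - 36) - 0 ≡ 15. → (36, 15)

(36, 15)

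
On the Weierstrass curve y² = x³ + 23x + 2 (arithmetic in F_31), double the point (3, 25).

tangent at (3, 25): λ = (3·3² + 23)/(2·25) ≡ 19/19. 19⁻¹ ≡ 18 (mod 31), so λ ≡ 19·18 ≡ 1.
  x = λ² - 3 - 3 = 1 - 6 ≡ 26; y = λ·(3 - 26) - 25 ≡ 14. → (26, 14)

(26, 14)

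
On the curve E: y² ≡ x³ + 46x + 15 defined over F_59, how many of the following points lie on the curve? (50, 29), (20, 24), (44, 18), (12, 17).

(50, 29): 29² ≡ 15, rhs ≡ 52 → off.
(20, 24): 24² ≡ 45, rhs ≡ 26 → off.
(44, 18): 18² ≡ 29, rhs ≡ 21 → off.
(12, 17): 17² ≡ 53, rhs ≡ 53 → on.

1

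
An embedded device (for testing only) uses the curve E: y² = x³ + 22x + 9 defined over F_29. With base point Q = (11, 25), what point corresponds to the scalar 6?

(19, 23)

Double-and-add on 6 = (110)₂. Start with Q = (11, 25) for the leading 1-bit.
double: tangent at (11, 25): λ = (3·11² + 22)/(2·25) ≡ 8/21. 21⁻¹ ≡ 18 (mod 29), so λ ≡ 8·18 ≡ 28.
  x = λ² - 11 - 11 = 784 - 22 ≡ 8; y = λ·(11 - 8) - 25 ≡ 1. → (8, 1)
add Q: (8, 1) + (11, 25). λ = (25 - 1)/(11 - 8) ≡ 24/3 mod 29. 3⁻¹ ≡ 10 (mod 29), so λ ≡ 8.
  x = λ² - 8 - 11 = 64 - 19 ≡ 16; y = λ·(8 - 16) - 1 ≡ 22. → (16, 22)
double: tangent at (16, 22): λ = (3·16² + 22)/(2·22) ≡ 7/15. 15⁻¹ ≡ 2 (mod 29), so λ ≡ 7·2 ≡ 14.
  x = λ² - 16 - 16 = 196 - 32 ≡ 19; y = λ·(16 - 19) - 22 ≡ 23. → (19, 23)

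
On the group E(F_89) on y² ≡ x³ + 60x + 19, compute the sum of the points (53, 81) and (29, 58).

(53, 81) + (29, 58). λ = (58 - 81)/(29 - 53) ≡ 66/65 mod 89. 65⁻¹ ≡ 63 (mod 89), so λ ≡ 64.
  x = λ² - 53 - 29 = 4096 - 82 ≡ 9; y = λ·(53 - 9) - 81 ≡ 65. → (9, 65)

(9, 65)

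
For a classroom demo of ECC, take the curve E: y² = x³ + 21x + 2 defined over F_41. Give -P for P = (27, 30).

(27, 11)

-(27, 30) = (27, -30 mod 41) = (27, 11).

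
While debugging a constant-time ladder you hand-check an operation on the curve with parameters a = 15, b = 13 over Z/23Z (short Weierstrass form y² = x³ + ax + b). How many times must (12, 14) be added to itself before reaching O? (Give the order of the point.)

2P: tangent at (12, 14): λ = (3·12² + 15)/(2·14) ≡ 10/5. 5⁻¹ ≡ 14 (mod 23) since 5·14 = 70 ≡ 1, so λ ≡ 10·14 ≡ 2.
  x = λ² - 12 - 12 = 4 - 24 ≡ 3; y = λ·(12 - 3) - 14 ≡ 4. → (3, 4)
3P: (3, 4) + (12, 14). λ = (14 - 4)/(12 - 3) ≡ 10/9 mod 23. 9⁻¹ ≡ 18 (mod 23), so λ ≡ 19.
  x = λ² - 3 - 12 = 361 - 15 ≡ 1; y = λ·(3 - 1) - 4 ≡ 11. → (1, 11)
4P: (1, 11) + (12, 14). λ = (14 - 11)/(12 - 1) ≡ 3/11 mod 23. 11⁻¹ ≡ 21 (mod 23), so λ ≡ 17.
  x = λ² - 1 - 12 = 289 - 13 ≡ 0; y = λ·(1 - 0) - 11 ≡ 6. → (0, 6)
5P: (0, 6) + (12, 14). λ = (14 - 6)/(12 - 0) ≡ 8/12 mod 23. 12⁻¹ ≡ 2 (mod 23) since 12·2 = 24 ≡ 1, so λ ≡ 16.
  x = λ² - 0 - 12 = 256 - 12 ≡ 14; y = λ·(0 - 14) - 6 ≡ 0. → (14, 0)
6P: (14, 0) + (12, 14). λ = (14 - 0)/(12 - 14) ≡ 14/21 mod 23. 21⁻¹ ≡ 11 (mod 23) since 21·11 = 231 ≡ 1, so λ ≡ 16.
  x = λ² - 14 - 12 = 256 - 26 ≡ 0; y = λ·(14 - 0) - 0 ≡ 17. → (0, 17)
7P: (0, 17) + (12, 14). λ = (14 - 17)/(12 - 0) ≡ 20/12 mod 23. 12⁻¹ ≡ 2 (mod 23) since 12·2 = 24 ≡ 1, so λ ≡ 17.
  x = λ² - 0 - 12 = 289 - 12 ≡ 1; y = λ·(0 - 1) - 17 ≡ 12. → (1, 12)
8P: (1, 12) + (12, 14). λ = (14 - 12)/(12 - 1) ≡ 2/11 mod 23. 11⁻¹ ≡ 21 (mod 23), so λ ≡ 19.
  x = λ² - 1 - 12 = 361 - 13 ≡ 3; y = λ·(1 - 3) - 12 ≡ 19. → (3, 19)
9P: (3, 19) + (12, 14). λ = (14 - 19)/(12 - 3) ≡ 18/9 mod 23. 9⁻¹ ≡ 18 (mod 23) since 9·18 = 162 ≡ 1, so λ ≡ 2.
  x = λ² - 3 - 12 = 4 - 15 ≡ 12; y = λ·(3 - 12) - 19 ≡ 9. → (12, 9)
10P: (12, 9) + (12, 14): same x and y₁ ≡ -y₂, so the sum is O.
10P = O, so the order is 10.

10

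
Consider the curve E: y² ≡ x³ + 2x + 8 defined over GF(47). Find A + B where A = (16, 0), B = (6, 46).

(16, 0) + (6, 46). λ = (46 - 0)/(6 - 16) ≡ 46/37 mod 47. 37⁻¹ ≡ 14 (mod 47) since 37·14 = 518 ≡ 1, so λ ≡ 33.
  x = λ² - 16 - 6 = 1089 - 22 ≡ 33; y = λ·(16 - 33) - 0 ≡ 3. → (33, 3)

(33, 3)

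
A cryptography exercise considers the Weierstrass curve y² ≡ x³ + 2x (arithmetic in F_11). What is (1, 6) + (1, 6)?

tangent at (1, 6): λ = (3·1² + 2)/(2·6) ≡ 5/1. 1⁻¹ ≡ 1 (mod 11), so λ ≡ 5·1 ≡ 5.
  x = λ² - 1 - 1 = 25 - 2 ≡ 1; y = λ·(1 - 1) - 6 ≡ 5. → (1, 5)

(1, 5)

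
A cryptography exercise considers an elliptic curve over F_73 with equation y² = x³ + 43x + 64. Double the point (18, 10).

tangent at (18, 10): λ = (3·18² + 43)/(2·10) ≡ 66/20. 20⁻¹ ≡ 11 (mod 73), so λ ≡ 66·11 ≡ 69.
  x = λ² - 18 - 18 = 4761 - 36 ≡ 53; y = λ·(18 - 53) - 10 ≡ 57. → (53, 57)

(53, 57)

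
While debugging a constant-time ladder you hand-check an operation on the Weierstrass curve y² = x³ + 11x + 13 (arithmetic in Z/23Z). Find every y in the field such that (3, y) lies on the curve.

2, 21

x³ + 11x + 13 = 73 ≡ 4 (mod 23).
Square roots of 4 mod 23: 2 and 21 (since 2² = 4 ≡ 4).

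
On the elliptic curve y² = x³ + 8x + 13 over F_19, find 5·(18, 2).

(11, 11)

Write Q = (18, 2).
Double-and-add on 5 = (101)₂. Start with Q = (18, 2) for the leading 1-bit.
double: tangent at (18, 2): λ = (3·18² + 8)/(2·2) ≡ 11/4. 4⁻¹ ≡ 5 (mod 19) since 4·5 = 20 ≡ 1, so λ ≡ 11·5 ≡ 17.
  x = λ² - 18 - 18 = 289 - 36 ≡ 6; y = λ·(18 - 6) - 2 ≡ 12. → (6, 12)
double: tangent at (6, 12): λ = (3·6² + 8)/(2·12) ≡ 2/5. 5⁻¹ ≡ 4 (mod 19), so λ ≡ 2·4 ≡ 8.
  x = λ² - 6 - 6 = 64 - 12 ≡ 14; y = λ·(6 - 14) - 12 ≡ 0. → (14, 0)
add Q: (14, 0) + (18, 2). λ = (2 - 0)/(18 - 14) ≡ 2/4 mod 19. 4⁻¹ ≡ 5 (mod 19) since 4·5 = 20 ≡ 1, so λ ≡ 10.
  x = λ² - 14 - 18 = 100 - 32 ≡ 11; y = λ·(14 - 11) - 0 ≡ 11. → (11, 11)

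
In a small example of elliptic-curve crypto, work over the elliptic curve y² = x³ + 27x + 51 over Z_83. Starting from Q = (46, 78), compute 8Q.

(54, 51)

Double-and-add on 8 = (1000)₂. Start with Q = (46, 78) for the leading 1-bit.
double: tangent at (46, 78): λ = (3·46² + 27)/(2·78) ≡ 67/73. 73⁻¹ ≡ 58 (mod 83) since 73·58 = 4234 ≡ 1, so λ ≡ 67·58 ≡ 68.
  x = λ² - 46 - 46 = 4624 - 92 ≡ 50; y = λ·(46 - 50) - 78 ≡ 65. → (50, 65)
double: tangent at (50, 65): λ = (3·50² + 27)/(2·65) ≡ 57/47. 47⁻¹ ≡ 53 (mod 83) since 47·53 = 2491 ≡ 1, so λ ≡ 57·53 ≡ 33.
  x = λ² - 50 - 50 = 1089 - 100 ≡ 76; y = λ·(50 - 76) - 65 ≡ 73. → (76, 73)
double: tangent at (76, 73): λ = (3·76² + 27)/(2·73) ≡ 8/63. 63⁻¹ ≡ 29 (mod 83) since 63·29 = 1827 ≡ 1, so λ ≡ 8·29 ≡ 66.
  x = λ² - 76 - 76 = 4356 - 152 ≡ 54; y = λ·(76 - 54) - 73 ≡ 51. → (54, 51)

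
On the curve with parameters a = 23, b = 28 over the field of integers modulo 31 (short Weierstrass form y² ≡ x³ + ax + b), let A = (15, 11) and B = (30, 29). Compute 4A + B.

(16, 20)

First 4A:
Repeated addition: build up to 4A.
2A: tangent at (15, 11): λ = (3·15² + 23)/(2·11) ≡ 16/22. 22⁻¹ ≡ 24 (mod 31) since 22·24 = 528 ≡ 1, so λ ≡ 16·24 ≡ 12.
  x = λ² - 15 - 15 = 144 - 30 ≡ 21; y = λ·(15 - 21) - 11 ≡ 10. → (21, 10)
3A: (21, 10) + (15, 11). λ = (11 - 10)/(15 - 21) ≡ 1/25 mod 31. 25⁻¹ ≡ 5 (mod 31), so λ ≡ 5.
  x = λ² - 21 - 15 = 25 - 36 ≡ 20; y = λ·(21 - 20) - 10 ≡ 26. → (20, 26)
4A: (20, 26) + (15, 11). λ = (11 - 26)/(15 - 20) ≡ 16/26 mod 31. 26⁻¹ ≡ 6 (mod 31) since 26·6 = 156 ≡ 1, so λ ≡ 3.
  x = λ² - 20 - 15 = 9 - 35 ≡ 5; y = λ·(20 - 5) - 26 ≡ 19. → (5, 19)
4A = (5, 19).
Finally 4A + B:
(5, 19) + (30, 29). λ = (29 - 19)/(30 - 5) ≡ 10/25 mod 31. 25⁻¹ ≡ 5 (mod 31) since 25·5 = 125 ≡ 1, so λ ≡ 19.
  x = λ² - 5 - 30 = 361 - 35 ≡ 16; y = λ·(5 - 16) - 19 ≡ 20. → (16, 20)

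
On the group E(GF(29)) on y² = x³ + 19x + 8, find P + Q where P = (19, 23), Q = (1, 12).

(10, 26)

(19, 23) + (1, 12). λ = (12 - 23)/(1 - 19) ≡ 18/11 mod 29. 11⁻¹ ≡ 8 (mod 29), so λ ≡ 28.
  x = λ² - 19 - 1 = 784 - 20 ≡ 10; y = λ·(19 - 10) - 23 ≡ 26. → (10, 26)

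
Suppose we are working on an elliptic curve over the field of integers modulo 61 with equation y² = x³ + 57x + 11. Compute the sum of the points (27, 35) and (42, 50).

(54, 60)

(27, 35) + (42, 50). λ = (50 - 35)/(42 - 27) ≡ 15/15 mod 61. 15⁻¹ ≡ 57 (mod 61), so λ ≡ 1.
  x = λ² - 27 - 42 = 1 - 69 ≡ 54; y = λ·(27 - 54) - 35 ≡ 60. → (54, 60)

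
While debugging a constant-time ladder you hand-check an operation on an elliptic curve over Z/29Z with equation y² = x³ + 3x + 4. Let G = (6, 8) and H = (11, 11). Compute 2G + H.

First 2G:
Repeated addition: build up to 2G.
2G: tangent at (6, 8): λ = (3·6² + 3)/(2·8) ≡ 24/16. 16⁻¹ ≡ 20 (mod 29), so λ ≡ 24·20 ≡ 16.
  x = λ² - 6 - 6 = 256 - 12 ≡ 12; y = λ·(6 - 12) - 8 ≡ 12. → (12, 12)
2G = (12, 12).
Finally 2G + H:
(12, 12) + (11, 11). λ = (11 - 12)/(11 - 12) ≡ 28/28 mod 29. 28⁻¹ ≡ 28 (mod 29) since 28·28 = 784 ≡ 1, so λ ≡ 1.
  x = λ² - 12 - 11 = 1 - 23 ≡ 7; y = λ·(12 - 7) - 12 ≡ 22. → (7, 22)

(7, 22)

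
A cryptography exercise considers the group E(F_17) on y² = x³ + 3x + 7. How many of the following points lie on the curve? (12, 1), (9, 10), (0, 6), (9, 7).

(12, 1): 1² ≡ 1, rhs ≡ 3 → off.
(9, 10): 10² ≡ 15, rhs ≡ 15 → on.
(0, 6): 6² ≡ 2, rhs ≡ 7 → off.
(9, 7): 7² ≡ 15, rhs ≡ 15 → on.

2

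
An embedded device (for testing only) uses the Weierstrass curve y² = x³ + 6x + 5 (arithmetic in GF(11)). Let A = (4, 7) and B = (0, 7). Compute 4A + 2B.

(10, 8)

First 4A:
Double-and-add on 4 = (100)₂. Start with A = (4, 7) for the leading 1-bit.
double: tangent at (4, 7): λ = (3·4² + 6)/(2·7) ≡ 10/3. 3⁻¹ ≡ 4 (mod 11) since 3·4 = 12 ≡ 1, so λ ≡ 10·4 ≡ 7.
  x = λ² - 4 - 4 = 49 - 8 ≡ 8; y = λ·(4 - 8) - 7 ≡ 9. → (8, 9)
double: tangent at (8, 9): λ = (3·8² + 6)/(2·9) ≡ 0/7. 7⁻¹ ≡ 8 (mod 11), so λ ≡ 0·8 ≡ 0.
  x = λ² - 8 - 8 = 0 - 16 ≡ 6; y = λ·(8 - 6) - 9 ≡ 2. → (6, 2)
4A = (6, 2).
Next 2B:
Repeated addition: build up to 2B.
2B: tangent at (0, 7): λ = (3·0² + 6)/(2·7) ≡ 6/3. 3⁻¹ ≡ 4 (mod 11), so λ ≡ 6·4 ≡ 2.
  x = λ² - 0 - 0 = 4 - 0 ≡ 4; y = λ·(0 - 4) - 7 ≡ 7. → (4, 7)
2B = (4, 7).
Finally 4A + 2B:
(6, 2) + (4, 7). λ = (7 - 2)/(4 - 6) ≡ 5/9 mod 11. 9⁻¹ ≡ 5 (mod 11), so λ ≡ 3.
  x = λ² - 6 - 4 = 9 - 10 ≡ 10; y = λ·(6 - 10) - 2 ≡ 8. → (10, 8)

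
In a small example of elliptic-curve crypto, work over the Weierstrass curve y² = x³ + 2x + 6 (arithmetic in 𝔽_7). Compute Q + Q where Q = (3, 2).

tangent at (3, 2): λ = (3·3² + 2)/(2·2) ≡ 1/4. 4⁻¹ ≡ 2 (mod 7), so λ ≡ 1·2 ≡ 2.
  x = λ² - 3 - 3 = 4 - 6 ≡ 5; y = λ·(3 - 5) - 2 ≡ 1. → (5, 1)

(5, 1)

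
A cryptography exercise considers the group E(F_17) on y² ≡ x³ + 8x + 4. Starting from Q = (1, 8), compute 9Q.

(6, 8)

Repeated addition: build up to 9Q.
2Q: tangent at (1, 8): λ = (3·1² + 8)/(2·8) ≡ 11/16. 16⁻¹ ≡ 16 (mod 17) since 16·16 = 256 ≡ 1, so λ ≡ 11·16 ≡ 6.
  x = λ² - 1 - 1 = 36 - 2 ≡ 0; y = λ·(1 - 0) - 8 ≡ 15. → (0, 15)
3Q: (0, 15) + (1, 8). λ = (8 - 15)/(1 - 0) ≡ 10/1 mod 17. 1⁻¹ ≡ 1 (mod 17), so λ ≡ 10.
  x = λ² - 0 - 1 = 100 - 1 ≡ 14; y = λ·(0 - 14) - 15 ≡ 15. → (14, 15)
4Q: (14, 15) + (1, 8). λ = (8 - 15)/(1 - 14) ≡ 10/4 mod 17. 4⁻¹ ≡ 13 (mod 17), so λ ≡ 11.
  x = λ² - 14 - 1 = 121 - 15 ≡ 4; y = λ·(14 - 4) - 15 ≡ 10. → (4, 10)
5Q: (4, 10) + (1, 8). λ = (8 - 10)/(1 - 4) ≡ 15/14 mod 17. 14⁻¹ ≡ 11 (mod 17) since 14·11 = 154 ≡ 1, so λ ≡ 12.
  x = λ² - 4 - 1 = 144 - 5 ≡ 3; y = λ·(4 - 3) - 10 ≡ 2. → (3, 2)
6Q: (3, 2) + (1, 8). λ = (8 - 2)/(1 - 3) ≡ 6/15 mod 17. 15⁻¹ ≡ 8 (mod 17), so λ ≡ 14.
  x = λ² - 3 - 1 = 196 - 4 ≡ 5; y = λ·(3 - 5) - 2 ≡ 4. → (5, 4)
7Q: (5, 4) + (1, 8). λ = (8 - 4)/(1 - 5) ≡ 4/13 mod 17. 13⁻¹ ≡ 4 (mod 17), so λ ≡ 16.
  x = λ² - 5 - 1 = 256 - 6 ≡ 12; y = λ·(5 - 12) - 4 ≡ 3. → (12, 3)
8Q: (12, 3) + (1, 8). λ = (8 - 3)/(1 - 12) ≡ 5/6 mod 17. 6⁻¹ ≡ 3 (mod 17), so λ ≡ 15.
  x = λ² - 12 - 1 = 225 - 13 ≡ 8; y = λ·(12 - 8) - 3 ≡ 6. → (8, 6)
9Q: (8, 6) + (1, 8). λ = (8 - 6)/(1 - 8) ≡ 2/10 mod 17. 10⁻¹ ≡ 12 (mod 17) since 10·12 = 120 ≡ 1, so λ ≡ 7.
  x = λ² - 8 - 1 = 49 - 9 ≡ 6; y = λ·(8 - 6) - 6 ≡ 8. → (6, 8)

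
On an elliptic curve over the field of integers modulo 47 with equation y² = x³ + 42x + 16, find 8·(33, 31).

Write G = (33, 31).
Double-and-add on 8 = (1000)₂. Start with G = (33, 31) for the leading 1-bit.
double: tangent at (33, 31): λ = (3·33² + 42)/(2·31) ≡ 19/15. 15⁻¹ ≡ 22 (mod 47) since 15·22 = 330 ≡ 1, so λ ≡ 19·22 ≡ 42.
  x = λ² - 33 - 33 = 1764 - 66 ≡ 6; y = λ·(33 - 6) - 31 ≡ 22. → (6, 22)
double: tangent at (6, 22): λ = (3·6² + 42)/(2·22) ≡ 9/44. 44⁻¹ ≡ 31 (mod 47) since 44·31 = 1364 ≡ 1, so λ ≡ 9·31 ≡ 44.
  x = λ² - 6 - 6 = 1936 - 12 ≡ 44; y = λ·(6 - 44) - 22 ≡ 45. → (44, 45)
double: tangent at (44, 45): λ = (3·44² + 42)/(2·45) ≡ 22/43. 43⁻¹ ≡ 35 (mod 47) since 43·35 = 1505 ≡ 1, so λ ≡ 22·35 ≡ 18.
  x = λ² - 44 - 44 = 324 - 88 ≡ 1; y = λ·(44 - 1) - 45 ≡ 24. → (1, 24)

(1, 24)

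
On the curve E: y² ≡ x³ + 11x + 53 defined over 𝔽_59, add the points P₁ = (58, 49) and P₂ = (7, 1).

(58, 49) + (7, 1). λ = (1 - 49)/(7 - 58) ≡ 11/8 mod 59. 8⁻¹ ≡ 37 (mod 59), so λ ≡ 53.
  x = λ² - 58 - 7 = 2809 - 65 ≡ 30; y = λ·(58 - 30) - 49 ≡ 19. → (30, 19)

(30, 19)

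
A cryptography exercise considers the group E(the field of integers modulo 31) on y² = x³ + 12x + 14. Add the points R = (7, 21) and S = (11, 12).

(7, 21) + (11, 12). λ = (12 - 21)/(11 - 7) ≡ 22/4 mod 31. 4⁻¹ ≡ 8 (mod 31), so λ ≡ 21.
  x = λ² - 7 - 11 = 441 - 18 ≡ 20; y = λ·(7 - 20) - 21 ≡ 16. → (20, 16)

(20, 16)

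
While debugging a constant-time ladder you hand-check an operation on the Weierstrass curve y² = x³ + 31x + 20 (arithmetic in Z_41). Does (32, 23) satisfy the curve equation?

yes

y² = 23² ≡ 37; x³ + 31x + 20 = 33780 ≡ 37 (mod 41). 37 = 37.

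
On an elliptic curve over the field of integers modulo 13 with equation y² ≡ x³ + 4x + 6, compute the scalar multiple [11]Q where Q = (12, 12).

Repeated addition: build up to 11Q.
2Q: tangent at (12, 12): λ = (3·12² + 4)/(2·12) ≡ 7/11. 11⁻¹ ≡ 6 (mod 13), so λ ≡ 7·6 ≡ 3.
  x = λ² - 12 - 12 = 9 - 24 ≡ 11; y = λ·(12 - 11) - 12 ≡ 4. → (11, 4)
3Q: (11, 4) + (12, 12). λ = (12 - 4)/(12 - 11) ≡ 8/1 mod 13. 1⁻¹ ≡ 1 (mod 13) since 1·1 = 1 ≡ 1, so λ ≡ 8.
  x = λ² - 11 - 12 = 64 - 23 ≡ 2; y = λ·(11 - 2) - 4 ≡ 3. → (2, 3)
4Q: (2, 3) + (12, 12). λ = (12 - 3)/(12 - 2) ≡ 9/10 mod 13. 10⁻¹ ≡ 4 (mod 13), so λ ≡ 10.
  x = λ² - 2 - 12 = 100 - 14 ≡ 8; y = λ·(2 - 8) - 3 ≡ 2. → (8, 2)
5Q: (8, 2) + (12, 12). λ = (12 - 2)/(12 - 8) ≡ 10/4 mod 13. 4⁻¹ ≡ 10 (mod 13), so λ ≡ 9.
  x = λ² - 8 - 12 = 81 - 20 ≡ 9; y = λ·(8 - 9) - 2 ≡ 2. → (9, 2)
6Q: (9, 2) + (12, 12). λ = (12 - 2)/(12 - 9) ≡ 10/3 mod 13. 3⁻¹ ≡ 9 (mod 13) since 3·9 = 27 ≡ 1, so λ ≡ 12.
  x = λ² - 9 - 12 = 144 - 21 ≡ 6; y = λ·(9 - 6) - 2 ≡ 8. → (6, 8)
7Q: (6, 8) + (12, 12). λ = (12 - 8)/(12 - 6) ≡ 4/6 mod 13. 6⁻¹ ≡ 11 (mod 13), so λ ≡ 5.
  x = λ² - 6 - 12 = 25 - 18 ≡ 7; y = λ·(6 - 7) - 8 ≡ 0. → (7, 0)
8Q: (7, 0) + (12, 12). λ = (12 - 0)/(12 - 7) ≡ 12/5 mod 13. 5⁻¹ ≡ 8 (mod 13), so λ ≡ 5.
  x = λ² - 7 - 12 = 25 - 19 ≡ 6; y = λ·(7 - 6) - 0 ≡ 5. → (6, 5)
9Q: (6, 5) + (12, 12). λ = (12 - 5)/(12 - 6) ≡ 7/6 mod 13. 6⁻¹ ≡ 11 (mod 13) since 6·11 = 66 ≡ 1, so λ ≡ 12.
  x = λ² - 6 - 12 = 144 - 18 ≡ 9; y = λ·(6 - 9) - 5 ≡ 11. → (9, 11)
10Q: (9, 11) + (12, 12). λ = (12 - 11)/(12 - 9) ≡ 1/3 mod 13. 3⁻¹ ≡ 9 (mod 13), so λ ≡ 9.
  x = λ² - 9 - 12 = 81 - 21 ≡ 8; y = λ·(9 - 8) - 11 ≡ 11. → (8, 11)
11Q: (8, 11) + (12, 12). λ = (12 - 11)/(12 - 8) ≡ 1/4 mod 13. 4⁻¹ ≡ 10 (mod 13), so λ ≡ 10.
  x = λ² - 8 - 12 = 100 - 20 ≡ 2; y = λ·(8 - 2) - 11 ≡ 10. → (2, 10)

(2, 10)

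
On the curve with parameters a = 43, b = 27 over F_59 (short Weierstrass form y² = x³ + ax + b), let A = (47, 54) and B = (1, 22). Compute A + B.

(1, 37)

(47, 54) + (1, 22). λ = (22 - 54)/(1 - 47) ≡ 27/13 mod 59. 13⁻¹ ≡ 50 (mod 59), so λ ≡ 52.
  x = λ² - 47 - 1 = 2704 - 48 ≡ 1; y = λ·(47 - 1) - 54 ≡ 37. → (1, 37)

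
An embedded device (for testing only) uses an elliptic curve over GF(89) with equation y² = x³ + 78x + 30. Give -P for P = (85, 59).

-(85, 59) = (85, -59 mod 89) = (85, 30).

(85, 30)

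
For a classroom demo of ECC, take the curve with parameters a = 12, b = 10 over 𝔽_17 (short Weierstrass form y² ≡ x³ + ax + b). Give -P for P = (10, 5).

(10, 12)

-(10, 5) = (10, -5 mod 17) = (10, 12).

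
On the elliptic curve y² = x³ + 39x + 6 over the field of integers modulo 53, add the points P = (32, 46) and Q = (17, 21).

(32, 46) + (17, 21). λ = (21 - 46)/(17 - 32) ≡ 28/38 mod 53. 38⁻¹ ≡ 7 (mod 53) since 38·7 = 266 ≡ 1, so λ ≡ 37.
  x = λ² - 32 - 17 = 1369 - 49 ≡ 48; y = λ·(32 - 48) - 46 ≡ 51. → (48, 51)

(48, 51)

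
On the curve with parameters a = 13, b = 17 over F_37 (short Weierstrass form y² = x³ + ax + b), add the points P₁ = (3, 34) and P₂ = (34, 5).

(10, 0)

(3, 34) + (34, 5). λ = (5 - 34)/(34 - 3) ≡ 8/31 mod 37. 31⁻¹ ≡ 6 (mod 37), so λ ≡ 11.
  x = λ² - 3 - 34 = 121 - 37 ≡ 10; y = λ·(3 - 10) - 34 ≡ 0. → (10, 0)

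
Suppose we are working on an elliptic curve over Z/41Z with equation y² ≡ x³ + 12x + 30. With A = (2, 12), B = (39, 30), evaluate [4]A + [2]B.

First 4A:
Double-and-add on 4 = (100)₂. Start with A = (2, 12) for the leading 1-bit.
double: tangent at (2, 12): λ = (3·2² + 12)/(2·12) ≡ 24/24. 24⁻¹ ≡ 12 (mod 41), so λ ≡ 24·12 ≡ 1.
  x = λ² - 2 - 2 = 1 - 4 ≡ 38; y = λ·(2 - 38) - 12 ≡ 34. → (38, 34)
double: tangent at (38, 34): λ = (3·38² + 12)/(2·34) ≡ 39/27. 27⁻¹ ≡ 38 (mod 41), so λ ≡ 39·38 ≡ 6.
  x = λ² - 38 - 38 = 36 - 76 ≡ 1; y = λ·(38 - 1) - 34 ≡ 24. → (1, 24)
4A = (1, 24).
Next 2B:
Repeated addition: build up to 2B.
2B: tangent at (39, 30): λ = (3·39² + 12)/(2·30) ≡ 24/19. 19⁻¹ ≡ 13 (mod 41) since 19·13 = 247 ≡ 1, so λ ≡ 24·13 ≡ 25.
  x = λ² - 39 - 39 = 625 - 78 ≡ 14; y = λ·(39 - 14) - 30 ≡ 21. → (14, 21)
2B = (14, 21).
Finally 4A + 2B:
(1, 24) + (14, 21). λ = (21 - 24)/(14 - 1) ≡ 38/13 mod 41. 13⁻¹ ≡ 19 (mod 41), so λ ≡ 25.
  x = λ² - 1 - 14 = 625 - 15 ≡ 36; y = λ·(1 - 36) - 24 ≡ 3. → (36, 3)

(36, 3)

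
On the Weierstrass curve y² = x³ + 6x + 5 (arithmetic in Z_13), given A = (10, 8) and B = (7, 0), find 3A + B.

First 3A:
Repeated addition: build up to 3A.
2A: tangent at (10, 8): λ = (3·10² + 6)/(2·8) ≡ 7/3. 3⁻¹ ≡ 9 (mod 13) since 3·9 = 27 ≡ 1, so λ ≡ 7·9 ≡ 11.
  x = λ² - 10 - 10 = 121 - 20 ≡ 10; y = λ·(10 - 10) - 8 ≡ 5. → (10, 5)
3A: (10, 5) + (10, 8): same x and y₁ ≡ -y₂, so the sum is the point at infinity.
3A = the point at infinity.
Finally 3A + B:
the point at infinity + (7, 0) = (7, 0) (identity).

(7, 0)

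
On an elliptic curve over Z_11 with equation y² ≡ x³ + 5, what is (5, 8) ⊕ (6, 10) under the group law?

(4, 5)

(5, 8) + (6, 10). λ = (10 - 8)/(6 - 5) ≡ 2/1 mod 11. 1⁻¹ ≡ 1 (mod 11), so λ ≡ 2.
  x = λ² - 5 - 6 = 4 - 11 ≡ 4; y = λ·(5 - 4) - 8 ≡ 5. → (4, 5)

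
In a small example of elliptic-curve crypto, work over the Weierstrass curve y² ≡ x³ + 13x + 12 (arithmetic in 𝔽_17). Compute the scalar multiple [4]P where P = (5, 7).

(5, 10)

Double-and-add on 4 = (100)₂. Start with P = (5, 7) for the leading 1-bit.
double: tangent at (5, 7): λ = (3·5² + 13)/(2·7) ≡ 3/14. 14⁻¹ ≡ 11 (mod 17), so λ ≡ 3·11 ≡ 16.
  x = λ² - 5 - 5 = 256 - 10 ≡ 8; y = λ·(5 - 8) - 7 ≡ 13. → (8, 13)
double: tangent at (8, 13): λ = (3·8² + 13)/(2·13) ≡ 1/9. 9⁻¹ ≡ 2 (mod 17) since 9·2 = 18 ≡ 1, so λ ≡ 1·2 ≡ 2.
  x = λ² - 8 - 8 = 4 - 16 ≡ 5; y = λ·(8 - 5) - 13 ≡ 10. → (5, 10)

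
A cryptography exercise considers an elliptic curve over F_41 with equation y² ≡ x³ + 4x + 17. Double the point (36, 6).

(28, 33)

tangent at (36, 6): λ = (3·36² + 4)/(2·6) ≡ 38/12. 12⁻¹ ≡ 24 (mod 41), so λ ≡ 38·24 ≡ 10.
  x = λ² - 36 - 36 = 100 - 72 ≡ 28; y = λ·(36 - 28) - 6 ≡ 33. → (28, 33)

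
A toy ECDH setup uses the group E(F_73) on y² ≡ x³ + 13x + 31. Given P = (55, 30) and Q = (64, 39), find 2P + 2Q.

First 2P:
Repeated addition: build up to 2P.
2P: tangent at (55, 30): λ = (3·55² + 13)/(2·30) ≡ 36/60. 60⁻¹ ≡ 28 (mod 73) since 60·28 = 1680 ≡ 1, so λ ≡ 36·28 ≡ 59.
  x = λ² - 55 - 55 = 3481 - 110 ≡ 13; y = λ·(55 - 13) - 30 ≡ 39. → (13, 39)
2P = (13, 39).
Next 2Q:
Repeated addition: build up to 2Q.
2Q: tangent at (64, 39): λ = (3·64² + 13)/(2·39) ≡ 37/5. 5⁻¹ ≡ 44 (mod 73), so λ ≡ 37·44 ≡ 22.
  x = λ² - 64 - 64 = 484 - 128 ≡ 64; y = λ·(64 - 64) - 39 ≡ 34. → (64, 34)
2Q = (64, 34).
Finally 2P + 2Q:
(13, 39) + (64, 34). λ = (34 - 39)/(64 - 13) ≡ 68/51 mod 73. 51⁻¹ ≡ 63 (mod 73), so λ ≡ 50.
  x = λ² - 13 - 64 = 2500 - 77 ≡ 14; y = λ·(13 - 14) - 39 ≡ 57. → (14, 57)

(14, 57)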